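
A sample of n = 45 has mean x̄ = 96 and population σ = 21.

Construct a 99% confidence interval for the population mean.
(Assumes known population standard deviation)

Answer: (87.9358, 104.0642)

Derivation:
Confidence level: 99%, α = 0.01
z_0.005 = 2.576
SE = σ/√n = 21/√45 = 3.1305
Margin of error = 2.576 × 3.1305 = 8.0642
CI: x̄ ± margin = 96 ± 8.0642
CI: (87.9358, 104.0642)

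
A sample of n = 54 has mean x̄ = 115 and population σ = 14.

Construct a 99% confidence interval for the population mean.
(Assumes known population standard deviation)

Confidence level: 99%, α = 0.01
z_0.005 = 2.576
SE = σ/√n = 14/√54 = 1.9052
Margin of error = 2.576 × 1.9052 = 4.9078
CI: x̄ ± margin = 115 ± 4.9078
CI: (110.0922, 119.9078)

Answer: (110.0922, 119.9078)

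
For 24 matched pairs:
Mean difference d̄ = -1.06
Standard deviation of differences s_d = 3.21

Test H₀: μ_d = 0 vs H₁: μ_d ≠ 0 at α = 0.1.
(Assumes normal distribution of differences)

Answer: t = -1.6178, fail to reject H₀

Derivation:
df = n - 1 = 23
SE = s_d/√n = 3.21/√24 = 0.6552
t = d̄/SE = -1.06/0.6552 = -1.6178
Critical value: t_{0.05,23} = ±1.714
p-value ≈ 0.1193
Decision: fail to reject H₀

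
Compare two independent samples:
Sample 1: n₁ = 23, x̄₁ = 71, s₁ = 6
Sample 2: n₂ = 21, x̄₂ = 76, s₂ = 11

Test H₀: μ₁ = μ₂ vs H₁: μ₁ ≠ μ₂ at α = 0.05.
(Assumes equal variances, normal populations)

Pooled variance: s²_p = [22×6² + 20×11²]/(42) = 76.4762
s_p = 8.7451
SE = s_p×√(1/n₁ + 1/n₂) = 8.7451×√(1/23 + 1/21) = 2.6395
t = (x̄₁ - x̄₂)/SE = (71 - 76)/2.6395 = -1.8943
df = 42, t-critical = ±2.018
Decision: fail to reject H₀

Answer: t = -1.8943, fail to reject H₀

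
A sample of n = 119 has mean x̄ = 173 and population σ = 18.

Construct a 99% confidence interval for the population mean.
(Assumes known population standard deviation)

Answer: (168.7493, 177.2507)

Derivation:
Confidence level: 99%, α = 0.01
z_0.005 = 2.576
SE = σ/√n = 18/√119 = 1.6501
Margin of error = 2.576 × 1.6501 = 4.2507
CI: x̄ ± margin = 173 ± 4.2507
CI: (168.7493, 177.2507)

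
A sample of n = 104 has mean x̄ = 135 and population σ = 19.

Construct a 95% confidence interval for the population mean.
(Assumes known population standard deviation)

Confidence level: 95%, α = 0.05
z_0.025 = 1.960
SE = σ/√n = 19/√104 = 1.8631
Margin of error = 1.960 × 1.8631 = 3.6517
CI: x̄ ± margin = 135 ± 3.6517
CI: (131.3483, 138.6517)

Answer: (131.3483, 138.6517)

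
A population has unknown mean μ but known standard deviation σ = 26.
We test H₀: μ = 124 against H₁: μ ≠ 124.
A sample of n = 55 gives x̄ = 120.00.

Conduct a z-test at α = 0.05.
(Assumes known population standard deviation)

Answer: z = -1.1410, fail to reject H₀

Derivation:
Standard error: SE = σ/√n = 26/√55 = 3.5058
z-statistic: z = (x̄ - μ₀)/SE = (120.00 - 124)/3.5058 = -1.1410
Critical value: ±1.960
p-value = 0.2539
Decision: fail to reject H₀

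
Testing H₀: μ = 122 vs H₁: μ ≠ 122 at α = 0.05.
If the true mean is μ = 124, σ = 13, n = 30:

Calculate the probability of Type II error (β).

Answer: β ≈ 0.8656

Derivation:
SE = σ/√n = 13/√30 = 2.3735
Critical values: μ₀ ± z_0.025×SE = 122 ± 1.960×2.3735
Acceptance region: (117.3479, 126.6521)
Under H₁ (μ = 124): z_high = (126.6521 - 124)/2.3735 = 1.1174, z_low = (117.3479 - 124)/2.3735 = -2.8027
β = P(not reject | H₁) = Φ(1.1174) - Φ(-2.8027) ≈ 0.8656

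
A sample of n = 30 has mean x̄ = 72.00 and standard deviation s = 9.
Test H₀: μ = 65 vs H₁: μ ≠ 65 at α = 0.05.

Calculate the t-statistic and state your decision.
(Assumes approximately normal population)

df = n - 1 = 29
SE = s/√n = 9/√30 = 1.6432
t = (x̄ - μ₀)/SE = (72.00 - 65)/1.6432 = 4.2600
Critical value: t_{0.025,29} = ±2.045
p-value ≈ 0.0002
Decision: reject H₀

Answer: t = 4.2600, reject H₀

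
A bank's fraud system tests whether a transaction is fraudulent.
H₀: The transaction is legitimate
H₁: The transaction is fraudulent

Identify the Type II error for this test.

Type I error (α): Rejecting H₀ when H₀ is true
Type II error (β): Failing to reject H₀ when H₁ is true

Answer: Allowing a fraudulent transaction to go through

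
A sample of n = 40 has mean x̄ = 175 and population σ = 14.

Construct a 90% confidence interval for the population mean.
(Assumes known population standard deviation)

Answer: (171.3586, 178.6414)

Derivation:
Confidence level: 90%, α = 0.1
z_0.05 = 1.645
SE = σ/√n = 14/√40 = 2.2136
Margin of error = 1.645 × 2.2136 = 3.6414
CI: x̄ ± margin = 175 ± 3.6414
CI: (171.3586, 178.6414)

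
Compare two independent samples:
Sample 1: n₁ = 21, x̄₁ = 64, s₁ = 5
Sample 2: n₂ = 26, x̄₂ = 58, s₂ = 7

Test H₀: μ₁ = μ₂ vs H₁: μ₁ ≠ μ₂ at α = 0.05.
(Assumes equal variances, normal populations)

Answer: t = 3.3031, reject H₀

Derivation:
Pooled variance: s²_p = [20×5² + 25×7²]/(45) = 38.3333
s_p = 6.1914
SE = s_p×√(1/n₁ + 1/n₂) = 6.1914×√(1/21 + 1/26) = 1.8165
t = (x̄₁ - x̄₂)/SE = (64 - 58)/1.8165 = 3.3031
df = 45, t-critical = ±2.014
Decision: reject H₀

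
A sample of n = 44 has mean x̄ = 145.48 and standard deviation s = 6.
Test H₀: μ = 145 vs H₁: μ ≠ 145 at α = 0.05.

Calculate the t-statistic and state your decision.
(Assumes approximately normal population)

Answer: t = 0.5307, fail to reject H₀

Derivation:
df = n - 1 = 43
SE = s/√n = 6/√44 = 0.9045
t = (x̄ - μ₀)/SE = (145.48 - 145)/0.9045 = 0.5307
Critical value: t_{0.025,43} = ±2.017
p-value ≈ 0.5984
Decision: fail to reject H₀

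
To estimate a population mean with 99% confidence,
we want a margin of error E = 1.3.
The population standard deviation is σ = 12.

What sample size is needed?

z_0.005 = 2.576
n = (z×σ/E)² = (2.576×12/1.3)²
n = 565.4152
Round up: n = 566

Answer: n = 566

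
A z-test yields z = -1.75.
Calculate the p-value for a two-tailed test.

Answer: p-value ≈ 0.0801

Derivation:
For z = -1.75:
p = 2×P(Z > |-1.75|) = 2×(1 - Φ(1.75)) = 0.0801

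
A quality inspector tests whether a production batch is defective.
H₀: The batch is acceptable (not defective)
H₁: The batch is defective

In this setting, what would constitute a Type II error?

A Type I error (probability α) occurs when we reject a true H₀.
A Type II error (probability β) occurs when we fail to reject a false H₀.

Answer: Shipping a defective batch to customers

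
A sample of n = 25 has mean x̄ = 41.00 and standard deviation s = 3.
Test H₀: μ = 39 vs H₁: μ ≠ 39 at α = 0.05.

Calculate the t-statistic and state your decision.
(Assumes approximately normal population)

df = n - 1 = 24
SE = s/√n = 3/√25 = 0.6000
t = (x̄ - μ₀)/SE = (41.00 - 39)/0.6000 = 3.3333
Critical value: t_{0.025,24} = ±2.064
p-value ≈ 0.0028
Decision: reject H₀

Answer: t = 3.3333, reject H₀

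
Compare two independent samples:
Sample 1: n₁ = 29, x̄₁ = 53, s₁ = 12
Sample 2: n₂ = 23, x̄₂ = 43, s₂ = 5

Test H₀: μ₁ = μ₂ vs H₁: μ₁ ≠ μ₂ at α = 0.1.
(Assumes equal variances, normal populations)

Answer: t = 3.7413, reject H₀

Derivation:
Pooled variance: s²_p = [28×12² + 22×5²]/(50) = 91.6400
s_p = 9.5729
SE = s_p×√(1/n₁ + 1/n₂) = 9.5729×√(1/29 + 1/23) = 2.6729
t = (x̄₁ - x̄₂)/SE = (53 - 43)/2.6729 = 3.7413
df = 50, t-critical = ±1.676
Decision: reject H₀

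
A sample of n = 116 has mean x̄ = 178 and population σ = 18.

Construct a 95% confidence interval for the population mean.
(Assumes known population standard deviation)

Answer: (174.7243, 181.2757)

Derivation:
Confidence level: 95%, α = 0.05
z_0.025 = 1.960
SE = σ/√n = 18/√116 = 1.6713
Margin of error = 1.960 × 1.6713 = 3.2757
CI: x̄ ± margin = 178 ± 3.2757
CI: (174.7243, 181.2757)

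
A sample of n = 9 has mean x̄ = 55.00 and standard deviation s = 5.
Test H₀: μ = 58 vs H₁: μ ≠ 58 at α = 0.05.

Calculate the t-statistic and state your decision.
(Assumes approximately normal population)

df = n - 1 = 8
SE = s/√n = 5/√9 = 1.6667
t = (x̄ - μ₀)/SE = (55.00 - 58)/1.6667 = -1.8000
Critical value: t_{0.025,8} = ±2.306
p-value ≈ 0.1096
Decision: fail to reject H₀

Answer: t = -1.8000, fail to reject H₀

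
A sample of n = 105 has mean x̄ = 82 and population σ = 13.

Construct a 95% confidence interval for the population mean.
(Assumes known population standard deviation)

Confidence level: 95%, α = 0.05
z_0.025 = 1.960
SE = σ/√n = 13/√105 = 1.2687
Margin of error = 1.960 × 1.2687 = 2.4867
CI: x̄ ± margin = 82 ± 2.4867
CI: (79.5133, 84.4867)

Answer: (79.5133, 84.4867)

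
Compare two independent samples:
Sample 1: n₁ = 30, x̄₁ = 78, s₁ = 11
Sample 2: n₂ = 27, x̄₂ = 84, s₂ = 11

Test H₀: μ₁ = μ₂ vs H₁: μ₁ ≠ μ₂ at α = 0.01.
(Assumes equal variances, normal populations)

Answer: t = -2.0562, fail to reject H₀

Derivation:
Pooled variance: s²_p = [29×11² + 26×11²]/(55) = 121.0000
s_p = 11.0000
SE = s_p×√(1/n₁ + 1/n₂) = 11.0000×√(1/30 + 1/27) = 2.9180
t = (x̄₁ - x̄₂)/SE = (78 - 84)/2.9180 = -2.0562
df = 55, t-critical = ±2.668
Decision: fail to reject H₀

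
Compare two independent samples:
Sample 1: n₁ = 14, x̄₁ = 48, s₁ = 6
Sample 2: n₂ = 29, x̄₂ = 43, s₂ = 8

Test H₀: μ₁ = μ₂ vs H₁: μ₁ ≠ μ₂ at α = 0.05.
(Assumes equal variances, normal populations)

Answer: t = 2.0694, reject H₀

Derivation:
Pooled variance: s²_p = [13×6² + 28×8²]/(41) = 55.1220
s_p = 7.4244
SE = s_p×√(1/n₁ + 1/n₂) = 7.4244×√(1/14 + 1/29) = 2.4162
t = (x̄₁ - x̄₂)/SE = (48 - 43)/2.4162 = 2.0694
df = 41, t-critical = ±2.020
Decision: reject H₀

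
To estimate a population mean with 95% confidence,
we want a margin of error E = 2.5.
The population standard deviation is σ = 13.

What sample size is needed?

Answer: n = 104

Derivation:
z_0.025 = 1.960
n = (z×σ/E)² = (1.960×13/2.5)²
n = 103.8769
Round up: n = 104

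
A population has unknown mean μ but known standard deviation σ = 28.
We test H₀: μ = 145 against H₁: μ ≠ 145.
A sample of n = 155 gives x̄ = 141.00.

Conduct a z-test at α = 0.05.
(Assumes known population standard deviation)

Answer: z = -1.7786, fail to reject H₀

Derivation:
Standard error: SE = σ/√n = 28/√155 = 2.2490
z-statistic: z = (x̄ - μ₀)/SE = (141.00 - 145)/2.2490 = -1.7786
Critical value: ±1.960
p-value = 0.0753
Decision: fail to reject H₀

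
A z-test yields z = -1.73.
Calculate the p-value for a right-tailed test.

For z = -1.73:
p = P(Z > -1.73) = 1 - Φ(-1.73) = 0.9582

Answer: p-value ≈ 0.9582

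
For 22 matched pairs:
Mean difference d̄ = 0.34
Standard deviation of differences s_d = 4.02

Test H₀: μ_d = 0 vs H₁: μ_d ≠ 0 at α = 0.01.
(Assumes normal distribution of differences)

df = n - 1 = 21
SE = s_d/√n = 4.02/√22 = 0.8571
t = d̄/SE = 0.34/0.8571 = 0.3967
Critical value: t_{0.005,21} = ±2.831
p-value ≈ 0.6956
Decision: fail to reject H₀

Answer: t = 0.3967, fail to reject H₀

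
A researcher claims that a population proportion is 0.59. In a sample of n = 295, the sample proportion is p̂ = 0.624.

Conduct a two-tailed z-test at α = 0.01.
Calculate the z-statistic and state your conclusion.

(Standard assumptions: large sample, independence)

Answer: z = 1.1873, fail to reject H₀

Derivation:
H₀: p = 0.59, H₁: p ≠ 0.59
Standard error: SE = √(p₀(1-p₀)/n) = √(0.59×0.41/295) = 0.028636
z-statistic: z = (p̂ - p₀)/SE = (0.624 - 0.59)/0.028636 = 1.1873
Critical value: z_0.005 = ±2.576
p-value = 0.2351
Decision: fail to reject H₀ at α = 0.01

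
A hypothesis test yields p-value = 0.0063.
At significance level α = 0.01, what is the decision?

Compare p-value to α:
0.0063 < 0.01
Decision: reject H₀

Answer: reject H₀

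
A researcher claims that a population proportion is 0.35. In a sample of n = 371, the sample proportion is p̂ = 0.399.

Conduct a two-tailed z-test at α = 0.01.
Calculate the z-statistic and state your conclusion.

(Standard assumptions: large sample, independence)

H₀: p = 0.35, H₁: p ≠ 0.35
Standard error: SE = √(p₀(1-p₀)/n) = √(0.35×0.65/371) = 0.024763
z-statistic: z = (p̂ - p₀)/SE = (0.399 - 0.35)/0.024763 = 1.9788
Critical value: z_0.005 = ±2.576
p-value = 0.0478
Decision: fail to reject H₀ at α = 0.01

Answer: z = 1.9788, fail to reject H₀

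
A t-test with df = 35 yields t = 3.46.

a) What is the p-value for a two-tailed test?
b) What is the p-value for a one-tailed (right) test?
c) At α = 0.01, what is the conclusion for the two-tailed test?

Using t-distribution with df = 35:
a) Two-tailed: p = 2×P(T > 3.46) = 0.0014
b) One-tailed: p = P(T > 3.46) = 0.0007
c) 0.0014 < 0.01, reject H₀

Answer: a) 0.0014, b) 0.0007, c) reject H₀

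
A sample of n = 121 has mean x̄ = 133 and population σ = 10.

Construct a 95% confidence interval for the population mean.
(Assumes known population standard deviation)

Answer: (131.2182, 134.7818)

Derivation:
Confidence level: 95%, α = 0.05
z_0.025 = 1.960
SE = σ/√n = 10/√121 = 0.9091
Margin of error = 1.960 × 0.9091 = 1.7818
CI: x̄ ± margin = 133 ± 1.7818
CI: (131.2182, 134.7818)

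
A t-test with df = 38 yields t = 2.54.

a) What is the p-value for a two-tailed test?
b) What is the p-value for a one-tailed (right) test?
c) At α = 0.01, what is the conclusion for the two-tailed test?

Answer: a) 0.0153, b) 0.0076, c) fail to reject H₀

Derivation:
Using t-distribution with df = 38:
a) Two-tailed: p = 2×P(T > 2.54) = 0.0153
b) One-tailed: p = P(T > 2.54) = 0.0076
c) 0.0153 ≥ 0.01, fail to reject H₀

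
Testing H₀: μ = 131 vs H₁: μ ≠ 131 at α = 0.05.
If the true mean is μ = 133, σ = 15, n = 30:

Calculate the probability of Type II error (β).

SE = σ/√n = 15/√30 = 2.7386
Critical values: μ₀ ± z_0.025×SE = 131 ± 1.960×2.7386
Acceptance region: (125.6323, 136.3677)
Under H₁ (μ = 133): z_high = (136.3677 - 133)/2.7386 = 1.2297, z_low = (125.6323 - 133)/2.7386 = -2.6903
β = P(not reject | H₁) = Φ(1.2297) - Φ(-2.6903) ≈ 0.8870

Answer: β ≈ 0.8870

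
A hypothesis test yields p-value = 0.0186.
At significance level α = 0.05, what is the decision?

Compare p-value to α:
0.0186 < 0.05
Decision: reject H₀

Answer: reject H₀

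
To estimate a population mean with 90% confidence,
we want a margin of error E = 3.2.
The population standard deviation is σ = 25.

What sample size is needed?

z_0.05 = 1.645
n = (z×σ/E)² = (1.645×25/3.2)²
n = 165.1627
Round up: n = 166

Answer: n = 166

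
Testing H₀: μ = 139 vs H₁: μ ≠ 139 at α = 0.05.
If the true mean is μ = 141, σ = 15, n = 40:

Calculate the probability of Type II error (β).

Answer: β ≈ 0.8654

Derivation:
SE = σ/√n = 15/√40 = 2.3717
Critical values: μ₀ ± z_0.025×SE = 139 ± 1.960×2.3717
Acceptance region: (134.3515, 143.6485)
Under H₁ (μ = 141): z_high = (143.6485 - 141)/2.3717 = 1.1167, z_low = (134.3515 - 141)/2.3717 = -2.8033
β = P(not reject | H₁) = Φ(1.1167) - Φ(-2.8033) ≈ 0.8654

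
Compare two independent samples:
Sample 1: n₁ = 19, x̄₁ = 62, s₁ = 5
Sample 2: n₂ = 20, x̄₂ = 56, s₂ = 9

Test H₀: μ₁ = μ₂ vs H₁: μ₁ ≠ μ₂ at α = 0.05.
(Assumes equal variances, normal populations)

Answer: t = 2.5544, reject H₀

Derivation:
Pooled variance: s²_p = [18×5² + 19×9²]/(37) = 53.7568
s_p = 7.3319
SE = s_p×√(1/n₁ + 1/n₂) = 7.3319×√(1/19 + 1/20) = 2.3489
t = (x̄₁ - x̄₂)/SE = (62 - 56)/2.3489 = 2.5544
df = 37, t-critical = ±2.026
Decision: reject H₀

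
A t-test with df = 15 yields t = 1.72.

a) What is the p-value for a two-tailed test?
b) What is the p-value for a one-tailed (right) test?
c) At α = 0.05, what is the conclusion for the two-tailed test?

Using t-distribution with df = 15:
a) Two-tailed: p = 2×P(T > 1.72) = 0.1060
b) One-tailed: p = P(T > 1.72) = 0.0530
c) 0.1060 ≥ 0.05, fail to reject H₀

Answer: a) 0.1060, b) 0.0530, c) fail to reject H₀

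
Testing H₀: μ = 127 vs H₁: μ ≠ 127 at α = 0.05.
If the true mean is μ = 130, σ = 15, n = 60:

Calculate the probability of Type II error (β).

SE = σ/√n = 15/√60 = 1.9365
Critical values: μ₀ ± z_0.025×SE = 127 ± 1.960×1.9365
Acceptance region: (123.2045, 130.7955)
Under H₁ (μ = 130): z_high = (130.7955 - 130)/1.9365 = 0.4108, z_low = (123.2045 - 130)/1.9365 = -3.5092
β = P(not reject | H₁) = Φ(0.4108) - Φ(-3.5092) ≈ 0.6592

Answer: β ≈ 0.6592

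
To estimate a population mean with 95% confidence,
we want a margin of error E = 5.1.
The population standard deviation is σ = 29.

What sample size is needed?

z_0.025 = 1.960
n = (z×σ/E)² = (1.960×29/5.1)²
n = 124.2132
Round up: n = 125

Answer: n = 125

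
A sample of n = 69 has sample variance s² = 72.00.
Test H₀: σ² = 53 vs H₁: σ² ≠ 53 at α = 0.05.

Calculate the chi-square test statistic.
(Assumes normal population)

df = n - 1 = 68
χ² = (n-1)s²/σ₀² = 68×72.00/53 = 92.3774
Critical values: χ²_{0.975,68} = 47.092, χ²_{0.025,68} = 92.689
Rejection region: χ² < 47.092 or χ² > 92.689
Decision: fail to reject H₀

Answer: χ² = 92.3774, fail to reject H₀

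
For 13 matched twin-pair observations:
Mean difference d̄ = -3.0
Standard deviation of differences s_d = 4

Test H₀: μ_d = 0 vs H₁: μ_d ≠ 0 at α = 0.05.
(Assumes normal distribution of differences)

df = n - 1 = 12
SE = s_d/√n = 4/√13 = 1.1094
t = d̄/SE = -3.0/1.1094 = -2.7042
Critical value: t_{0.025,12} = ±2.179
p-value ≈ 0.0192
Decision: reject H₀

Answer: t = -2.7042, reject H₀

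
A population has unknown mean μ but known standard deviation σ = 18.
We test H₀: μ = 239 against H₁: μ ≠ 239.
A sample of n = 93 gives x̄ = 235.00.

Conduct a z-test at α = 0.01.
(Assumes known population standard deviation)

Answer: z = -2.1430, fail to reject H₀

Derivation:
Standard error: SE = σ/√n = 18/√93 = 1.8665
z-statistic: z = (x̄ - μ₀)/SE = (235.00 - 239)/1.8665 = -2.1430
Critical value: ±2.576
p-value = 0.0321
Decision: fail to reject H₀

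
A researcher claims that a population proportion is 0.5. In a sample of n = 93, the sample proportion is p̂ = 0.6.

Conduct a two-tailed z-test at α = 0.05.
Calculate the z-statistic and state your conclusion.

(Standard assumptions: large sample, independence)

H₀: p = 0.5, H₁: p ≠ 0.5
Standard error: SE = √(p₀(1-p₀)/n) = √(0.5×0.5/93) = 0.051848
z-statistic: z = (p̂ - p₀)/SE = (0.6 - 0.5)/0.051848 = 1.9287
Critical value: z_0.025 = ±1.960
p-value = 0.0538
Decision: fail to reject H₀ at α = 0.05

Answer: z = 1.9287, fail to reject H₀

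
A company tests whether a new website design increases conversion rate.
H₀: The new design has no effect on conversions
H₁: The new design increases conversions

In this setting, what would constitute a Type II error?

A Type I error (probability α) occurs when we reject a true H₀.
A Type II error (probability β) occurs when we fail to reject a false H₀.

Answer: Keeping the old design when the new one would have increased conversions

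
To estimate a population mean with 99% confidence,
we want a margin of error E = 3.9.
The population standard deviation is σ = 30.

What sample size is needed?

z_0.005 = 2.576
n = (z×σ/E)² = (2.576×30/3.9)²
n = 392.6495
Round up: n = 393

Answer: n = 393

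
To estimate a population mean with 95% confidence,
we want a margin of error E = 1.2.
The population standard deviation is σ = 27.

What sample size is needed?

z_0.025 = 1.960
n = (z×σ/E)² = (1.960×27/1.2)²
n = 1944.8100
Round up: n = 1945

Answer: n = 1945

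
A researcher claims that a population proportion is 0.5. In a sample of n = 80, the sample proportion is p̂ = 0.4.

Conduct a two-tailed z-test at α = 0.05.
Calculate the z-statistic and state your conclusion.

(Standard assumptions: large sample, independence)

H₀: p = 0.5, H₁: p ≠ 0.5
Standard error: SE = √(p₀(1-p₀)/n) = √(0.5×0.5/80) = 0.055902
z-statistic: z = (p̂ - p₀)/SE = (0.4 - 0.5)/0.055902 = -1.7888
Critical value: z_0.025 = ±1.960
p-value = 0.0736
Decision: fail to reject H₀ at α = 0.05

Answer: z = -1.7888, fail to reject H₀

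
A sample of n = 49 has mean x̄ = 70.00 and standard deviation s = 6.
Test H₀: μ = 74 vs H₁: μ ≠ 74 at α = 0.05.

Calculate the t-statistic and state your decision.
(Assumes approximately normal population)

df = n - 1 = 48
SE = s/√n = 6/√49 = 0.8571
t = (x̄ - μ₀)/SE = (70.00 - 74)/0.8571 = -4.6669
Critical value: t_{0.025,48} = ±2.011
p-value < 0.0001
Decision: reject H₀

Answer: t = -4.6669, reject H₀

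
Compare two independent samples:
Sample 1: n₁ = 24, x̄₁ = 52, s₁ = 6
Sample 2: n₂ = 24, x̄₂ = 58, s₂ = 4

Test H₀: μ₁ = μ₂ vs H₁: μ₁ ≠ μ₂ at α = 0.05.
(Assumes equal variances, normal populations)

Answer: t = -4.0761, reject H₀

Derivation:
Pooled variance: s²_p = [23×6² + 23×4²]/(46) = 26.0000
s_p = 5.0990
SE = s_p×√(1/n₁ + 1/n₂) = 5.0990×√(1/24 + 1/24) = 1.4720
t = (x̄₁ - x̄₂)/SE = (52 - 58)/1.4720 = -4.0761
df = 46, t-critical = ±2.013
Decision: reject H₀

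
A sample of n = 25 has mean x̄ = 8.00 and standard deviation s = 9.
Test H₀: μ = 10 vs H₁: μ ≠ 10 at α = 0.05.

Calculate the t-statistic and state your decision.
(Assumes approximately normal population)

Answer: t = -1.1111, fail to reject H₀

Derivation:
df = n - 1 = 24
SE = s/√n = 9/√25 = 1.8000
t = (x̄ - μ₀)/SE = (8.00 - 10)/1.8000 = -1.1111
Critical value: t_{0.025,24} = ±2.064
p-value ≈ 0.2775
Decision: fail to reject H₀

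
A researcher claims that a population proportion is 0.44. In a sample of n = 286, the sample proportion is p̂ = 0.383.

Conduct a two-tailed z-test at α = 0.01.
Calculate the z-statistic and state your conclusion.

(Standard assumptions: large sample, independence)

Answer: z = -1.9419, fail to reject H₀

Derivation:
H₀: p = 0.44, H₁: p ≠ 0.44
Standard error: SE = √(p₀(1-p₀)/n) = √(0.44×0.56/286) = 0.029352
z-statistic: z = (p̂ - p₀)/SE = (0.383 - 0.44)/0.029352 = -1.9419
Critical value: z_0.005 = ±2.576
p-value = 0.0521
Decision: fail to reject H₀ at α = 0.01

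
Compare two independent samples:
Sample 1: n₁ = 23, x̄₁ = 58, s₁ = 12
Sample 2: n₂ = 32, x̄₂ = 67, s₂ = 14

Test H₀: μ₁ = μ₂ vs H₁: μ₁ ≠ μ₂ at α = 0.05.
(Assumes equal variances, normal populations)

Pooled variance: s²_p = [22×12² + 31×14²]/(53) = 174.4151
s_p = 13.2066
SE = s_p×√(1/n₁ + 1/n₂) = 13.2066×√(1/23 + 1/32) = 3.6102
t = (x̄₁ - x̄₂)/SE = (58 - 67)/3.6102 = -2.4929
df = 53, t-critical = ±2.006
Decision: reject H₀

Answer: t = -2.4929, reject H₀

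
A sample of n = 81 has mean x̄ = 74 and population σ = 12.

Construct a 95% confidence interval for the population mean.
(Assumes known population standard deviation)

Answer: (71.3867, 76.6133)

Derivation:
Confidence level: 95%, α = 0.05
z_0.025 = 1.960
SE = σ/√n = 12/√81 = 1.3333
Margin of error = 1.960 × 1.3333 = 2.6133
CI: x̄ ± margin = 74 ± 2.6133
CI: (71.3867, 76.6133)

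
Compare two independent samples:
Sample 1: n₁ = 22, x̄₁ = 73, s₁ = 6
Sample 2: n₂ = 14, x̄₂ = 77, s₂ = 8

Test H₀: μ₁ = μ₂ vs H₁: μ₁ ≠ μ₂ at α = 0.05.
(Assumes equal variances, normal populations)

Pooled variance: s²_p = [21×6² + 13×8²]/(34) = 46.7059
s_p = 6.8342
SE = s_p×√(1/n₁ + 1/n₂) = 6.8342×√(1/22 + 1/14) = 2.3365
t = (x̄₁ - x̄₂)/SE = (73 - 77)/2.3365 = -1.7120
df = 34, t-critical = ±2.032
Decision: fail to reject H₀

Answer: t = -1.7120, fail to reject H₀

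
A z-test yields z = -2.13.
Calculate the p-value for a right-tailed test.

For z = -2.13:
p = P(Z > -2.13) = 1 - Φ(-2.13) = 0.9834

Answer: p-value ≈ 0.9834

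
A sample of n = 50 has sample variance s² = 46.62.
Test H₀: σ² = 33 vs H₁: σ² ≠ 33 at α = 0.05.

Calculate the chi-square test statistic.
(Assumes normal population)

Answer: χ² = 69.2236, fail to reject H₀

Derivation:
df = n - 1 = 49
χ² = (n-1)s²/σ₀² = 49×46.62/33 = 69.2236
Critical values: χ²_{0.975,49} = 31.555, χ²_{0.025,49} = 70.222
Rejection region: χ² < 31.555 or χ² > 70.222
Decision: fail to reject H₀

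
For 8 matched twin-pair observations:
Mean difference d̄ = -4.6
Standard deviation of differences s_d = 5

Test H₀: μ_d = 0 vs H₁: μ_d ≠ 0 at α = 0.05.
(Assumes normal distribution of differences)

Answer: t = -2.6021, reject H₀

Derivation:
df = n - 1 = 7
SE = s_d/√n = 5/√8 = 1.7678
t = d̄/SE = -4.6/1.7678 = -2.6021
Critical value: t_{0.025,7} = ±2.365
p-value ≈ 0.0353
Decision: reject H₀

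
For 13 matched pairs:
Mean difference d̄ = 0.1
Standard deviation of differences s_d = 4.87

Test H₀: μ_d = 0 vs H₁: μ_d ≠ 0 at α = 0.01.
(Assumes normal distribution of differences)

Answer: t = 0.0740, fail to reject H₀

Derivation:
df = n - 1 = 12
SE = s_d/√n = 4.87/√13 = 1.3507
t = d̄/SE = 0.1/1.3507 = 0.0740
Critical value: t_{0.005,12} = ±3.055
p-value ≈ 0.9422
Decision: fail to reject H₀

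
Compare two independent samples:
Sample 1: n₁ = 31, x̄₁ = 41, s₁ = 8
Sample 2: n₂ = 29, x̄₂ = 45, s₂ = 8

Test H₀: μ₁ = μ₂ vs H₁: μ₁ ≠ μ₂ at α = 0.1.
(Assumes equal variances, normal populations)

Pooled variance: s²_p = [30×8² + 28×8²]/(58) = 64.0000
s_p = 8.0000
SE = s_p×√(1/n₁ + 1/n₂) = 8.0000×√(1/31 + 1/29) = 2.0667
t = (x̄₁ - x̄₂)/SE = (41 - 45)/2.0667 = -1.9355
df = 58, t-critical = ±1.672
Decision: reject H₀

Answer: t = -1.9355, reject H₀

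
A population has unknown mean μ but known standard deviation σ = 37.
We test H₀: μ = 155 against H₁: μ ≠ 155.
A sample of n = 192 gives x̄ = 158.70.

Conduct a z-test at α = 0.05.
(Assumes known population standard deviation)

Answer: z = 1.3857, fail to reject H₀

Derivation:
Standard error: SE = σ/√n = 37/√192 = 2.6702
z-statistic: z = (x̄ - μ₀)/SE = (158.70 - 155)/2.6702 = 1.3857
Critical value: ±1.960
p-value = 0.1658
Decision: fail to reject H₀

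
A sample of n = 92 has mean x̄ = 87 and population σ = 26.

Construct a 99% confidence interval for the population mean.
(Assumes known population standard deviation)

Confidence level: 99%, α = 0.01
z_0.005 = 2.576
SE = σ/√n = 26/√92 = 2.7107
Margin of error = 2.576 × 2.7107 = 6.9828
CI: x̄ ± margin = 87 ± 6.9828
CI: (80.0172, 93.9828)

Answer: (80.0172, 93.9828)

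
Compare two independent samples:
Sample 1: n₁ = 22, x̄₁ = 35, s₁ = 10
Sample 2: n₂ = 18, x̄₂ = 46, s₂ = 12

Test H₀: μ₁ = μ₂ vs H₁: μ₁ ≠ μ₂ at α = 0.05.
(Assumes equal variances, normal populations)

Answer: t = -3.1636, reject H₀

Derivation:
Pooled variance: s²_p = [21×10² + 17×12²]/(38) = 119.6842
s_p = 10.9400
SE = s_p×√(1/n₁ + 1/n₂) = 10.9400×√(1/22 + 1/18) = 3.4770
t = (x̄₁ - x̄₂)/SE = (35 - 46)/3.4770 = -3.1636
df = 38, t-critical = ±2.024
Decision: reject H₀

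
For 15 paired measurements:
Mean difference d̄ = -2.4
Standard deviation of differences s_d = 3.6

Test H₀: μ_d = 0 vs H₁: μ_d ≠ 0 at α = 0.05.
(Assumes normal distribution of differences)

Answer: t = -2.5820, reject H₀

Derivation:
df = n - 1 = 14
SE = s_d/√n = 3.6/√15 = 0.9295
t = d̄/SE = -2.4/0.9295 = -2.5820
Critical value: t_{0.025,14} = ±2.145
p-value ≈ 0.0217
Decision: reject H₀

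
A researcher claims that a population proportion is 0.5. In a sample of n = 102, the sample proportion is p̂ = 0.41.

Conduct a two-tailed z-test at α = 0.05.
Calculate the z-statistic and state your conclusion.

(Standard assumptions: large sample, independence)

Answer: z = -1.8179, fail to reject H₀

Derivation:
H₀: p = 0.5, H₁: p ≠ 0.5
Standard error: SE = √(p₀(1-p₀)/n) = √(0.5×0.5/102) = 0.049507
z-statistic: z = (p̂ - p₀)/SE = (0.41 - 0.5)/0.049507 = -1.8179
Critical value: z_0.025 = ±1.960
p-value = 0.0691
Decision: fail to reject H₀ at α = 0.05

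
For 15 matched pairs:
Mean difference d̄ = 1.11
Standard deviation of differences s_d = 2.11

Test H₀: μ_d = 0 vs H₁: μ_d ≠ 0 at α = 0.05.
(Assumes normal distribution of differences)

Answer: t = 2.0374, fail to reject H₀

Derivation:
df = n - 1 = 14
SE = s_d/√n = 2.11/√15 = 0.5448
t = d̄/SE = 1.11/0.5448 = 2.0374
Critical value: t_{0.025,14} = ±2.145
p-value ≈ 0.0610
Decision: fail to reject H₀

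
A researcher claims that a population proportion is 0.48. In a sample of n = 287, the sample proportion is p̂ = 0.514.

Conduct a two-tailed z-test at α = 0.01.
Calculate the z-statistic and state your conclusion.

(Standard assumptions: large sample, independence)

H₀: p = 0.48, H₁: p ≠ 0.48
Standard error: SE = √(p₀(1-p₀)/n) = √(0.48×0.52/287) = 0.029490
z-statistic: z = (p̂ - p₀)/SE = (0.514 - 0.48)/0.029490 = 1.1529
Critical value: z_0.005 = ±2.576
p-value = 0.2490
Decision: fail to reject H₀ at α = 0.01

Answer: z = 1.1529, fail to reject H₀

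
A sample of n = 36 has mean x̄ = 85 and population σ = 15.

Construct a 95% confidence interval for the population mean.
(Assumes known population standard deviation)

Answer: (80.1000, 89.9000)

Derivation:
Confidence level: 95%, α = 0.05
z_0.025 = 1.960
SE = σ/√n = 15/√36 = 2.5000
Margin of error = 1.960 × 2.5000 = 4.9000
CI: x̄ ± margin = 85 ± 4.9000
CI: (80.1000, 89.9000)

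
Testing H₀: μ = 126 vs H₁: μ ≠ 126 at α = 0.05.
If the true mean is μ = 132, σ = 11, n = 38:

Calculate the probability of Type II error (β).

SE = σ/√n = 11/√38 = 1.7844
Critical values: μ₀ ± z_0.025×SE = 126 ± 1.960×1.7844
Acceptance region: (122.5026, 129.4974)
Under H₁ (μ = 132): z_high = (129.4974 - 132)/1.7844 = -1.4025, z_low = (122.5026 - 132)/1.7844 = -5.3225
β = P(not reject | H₁) = Φ(-1.4025) - Φ(-5.3225) ≈ 0.0804

Answer: β ≈ 0.0804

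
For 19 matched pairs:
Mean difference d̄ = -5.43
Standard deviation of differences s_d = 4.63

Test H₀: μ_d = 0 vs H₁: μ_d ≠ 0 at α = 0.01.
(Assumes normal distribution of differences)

Answer: t = -5.1120, reject H₀

Derivation:
df = n - 1 = 18
SE = s_d/√n = 4.63/√19 = 1.0622
t = d̄/SE = -5.43/1.0622 = -5.1120
Critical value: t_{0.005,18} = ±2.878
p-value ≈ 0.0001
Decision: reject H₀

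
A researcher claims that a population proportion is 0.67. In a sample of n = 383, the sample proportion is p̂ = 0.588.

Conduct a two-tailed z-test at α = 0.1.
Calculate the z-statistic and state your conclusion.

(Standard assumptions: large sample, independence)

Answer: z = -3.4128, reject H₀

Derivation:
H₀: p = 0.67, H₁: p ≠ 0.67
Standard error: SE = √(p₀(1-p₀)/n) = √(0.67×0.33/383) = 0.024027
z-statistic: z = (p̂ - p₀)/SE = (0.588 - 0.67)/0.024027 = -3.4128
Critical value: z_0.05 = ±1.645
p-value = 0.0006
Decision: reject H₀ at α = 0.1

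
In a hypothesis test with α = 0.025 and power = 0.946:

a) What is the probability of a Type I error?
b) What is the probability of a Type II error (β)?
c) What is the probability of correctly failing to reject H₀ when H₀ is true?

a) Type I error probability = α = 0.025
b) Power = P(reject H₀ | H₁ true) = 1 - β = 0.946, so Type II error probability = β = 1 - Power = 0.054
c) P(fail to reject H₀ | H₀ true) = 1 - α = 0.975

Answer: a) 0.025, b) 0.054, c) 0.975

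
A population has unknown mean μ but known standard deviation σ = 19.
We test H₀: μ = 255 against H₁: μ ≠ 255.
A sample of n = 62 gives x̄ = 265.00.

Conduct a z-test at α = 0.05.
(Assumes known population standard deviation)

Standard error: SE = σ/√n = 19/√62 = 2.4130
z-statistic: z = (x̄ - μ₀)/SE = (265.00 - 255)/2.4130 = 4.1442
Critical value: ±1.960
p-value < 0.0001
Decision: reject H₀

Answer: z = 4.1442, reject H₀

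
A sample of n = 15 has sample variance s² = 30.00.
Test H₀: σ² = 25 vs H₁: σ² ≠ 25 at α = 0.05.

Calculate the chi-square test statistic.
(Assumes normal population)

df = n - 1 = 14
χ² = (n-1)s²/σ₀² = 14×30.00/25 = 16.8000
Critical values: χ²_{0.975,14} = 5.629, χ²_{0.025,14} = 26.119
Rejection region: χ² < 5.629 or χ² > 26.119
Decision: fail to reject H₀

Answer: χ² = 16.8000, fail to reject H₀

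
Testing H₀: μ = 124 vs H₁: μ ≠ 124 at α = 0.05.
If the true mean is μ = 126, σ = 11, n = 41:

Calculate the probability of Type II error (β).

SE = σ/√n = 11/√41 = 1.7179
Critical values: μ₀ ± z_0.025×SE = 124 ± 1.960×1.7179
Acceptance region: (120.6329, 127.3671)
Under H₁ (μ = 126): z_high = (127.3671 - 126)/1.7179 = 0.7958, z_low = (120.6329 - 126)/1.7179 = -3.1242
β = P(not reject | H₁) = Φ(0.7958) - Φ(-3.1242) ≈ 0.7860

Answer: β ≈ 0.7860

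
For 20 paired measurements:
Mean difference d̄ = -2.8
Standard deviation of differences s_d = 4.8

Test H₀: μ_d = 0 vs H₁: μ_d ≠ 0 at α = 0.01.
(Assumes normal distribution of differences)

df = n - 1 = 19
SE = s_d/√n = 4.8/√20 = 1.0733
t = d̄/SE = -2.8/1.0733 = -2.6088
Critical value: t_{0.005,19} = ±2.861
p-value ≈ 0.0173
Decision: fail to reject H₀

Answer: t = -2.6088, fail to reject H₀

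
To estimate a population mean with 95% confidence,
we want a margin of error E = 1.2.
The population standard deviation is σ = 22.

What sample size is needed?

Answer: n = 1292

Derivation:
z_0.025 = 1.960
n = (z×σ/E)² = (1.960×22/1.2)²
n = 1291.2044
Round up: n = 1292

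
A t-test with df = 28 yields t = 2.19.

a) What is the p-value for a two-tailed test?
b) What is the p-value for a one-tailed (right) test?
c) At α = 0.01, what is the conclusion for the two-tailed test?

Answer: a) 0.0370, b) 0.0185, c) fail to reject H₀

Derivation:
Using t-distribution with df = 28:
a) Two-tailed: p = 2×P(T > 2.19) = 0.0370
b) One-tailed: p = P(T > 2.19) = 0.0185
c) 0.0370 ≥ 0.01, fail to reject H₀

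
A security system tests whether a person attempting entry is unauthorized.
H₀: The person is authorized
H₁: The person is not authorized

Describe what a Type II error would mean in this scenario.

Answer: Granting entry to an unauthorized person

Derivation:
Type I error (α): Rejecting H₀ when H₀ is true
Type II error (β): Failing to reject H₀ when H₁ is true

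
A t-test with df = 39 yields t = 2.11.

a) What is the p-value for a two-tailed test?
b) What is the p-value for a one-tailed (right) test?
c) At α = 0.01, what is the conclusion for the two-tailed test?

Answer: a) 0.0413, b) 0.0207, c) fail to reject H₀

Derivation:
Using t-distribution with df = 39:
a) Two-tailed: p = 2×P(T > 2.11) = 0.0413
b) One-tailed: p = P(T > 2.11) = 0.0207
c) 0.0413 ≥ 0.01, fail to reject H₀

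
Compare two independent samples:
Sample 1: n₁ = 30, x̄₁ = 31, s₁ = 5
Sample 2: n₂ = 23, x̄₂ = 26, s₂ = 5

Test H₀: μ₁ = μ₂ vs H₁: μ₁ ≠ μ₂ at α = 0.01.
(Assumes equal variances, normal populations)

Answer: t = 3.6083, reject H₀

Derivation:
Pooled variance: s²_p = [29×5² + 22×5²]/(51) = 25.0000
s_p = 5.0000
SE = s_p×√(1/n₁ + 1/n₂) = 5.0000×√(1/30 + 1/23) = 1.3857
t = (x̄₁ - x̄₂)/SE = (31 - 26)/1.3857 = 3.6083
df = 51, t-critical = ±2.676
Decision: reject H₀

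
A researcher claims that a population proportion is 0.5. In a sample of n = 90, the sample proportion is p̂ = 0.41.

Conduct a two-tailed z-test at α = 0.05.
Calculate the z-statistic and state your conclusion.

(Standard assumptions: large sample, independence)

Answer: z = -1.7076, fail to reject H₀

Derivation:
H₀: p = 0.5, H₁: p ≠ 0.5
Standard error: SE = √(p₀(1-p₀)/n) = √(0.5×0.5/90) = 0.052705
z-statistic: z = (p̂ - p₀)/SE = (0.41 - 0.5)/0.052705 = -1.7076
Critical value: z_0.025 = ±1.960
p-value = 0.0877
Decision: fail to reject H₀ at α = 0.05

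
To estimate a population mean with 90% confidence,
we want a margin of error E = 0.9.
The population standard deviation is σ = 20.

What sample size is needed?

z_0.05 = 1.645
n = (z×σ/E)² = (1.645×20/0.9)²
n = 1336.3086
Round up: n = 1337

Answer: n = 1337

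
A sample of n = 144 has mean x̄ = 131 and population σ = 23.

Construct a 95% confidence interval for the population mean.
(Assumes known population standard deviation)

Answer: (127.2433, 134.7567)

Derivation:
Confidence level: 95%, α = 0.05
z_0.025 = 1.960
SE = σ/√n = 23/√144 = 1.9167
Margin of error = 1.960 × 1.9167 = 3.7567
CI: x̄ ± margin = 131 ± 3.7567
CI: (127.2433, 134.7567)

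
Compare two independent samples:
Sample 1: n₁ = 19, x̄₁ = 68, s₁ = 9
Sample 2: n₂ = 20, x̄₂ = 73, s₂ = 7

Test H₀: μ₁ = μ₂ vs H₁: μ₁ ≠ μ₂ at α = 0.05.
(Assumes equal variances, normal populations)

Pooled variance: s²_p = [18×9² + 19×7²]/(37) = 64.5676
s_p = 8.0354
SE = s_p×√(1/n₁ + 1/n₂) = 8.0354×√(1/19 + 1/20) = 2.5742
t = (x̄₁ - x̄₂)/SE = (68 - 73)/2.5742 = -1.9424
df = 37, t-critical = ±2.026
Decision: fail to reject H₀

Answer: t = -1.9424, fail to reject H₀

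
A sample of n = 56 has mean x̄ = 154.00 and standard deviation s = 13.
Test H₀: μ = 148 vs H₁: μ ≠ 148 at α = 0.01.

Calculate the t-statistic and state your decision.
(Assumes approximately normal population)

df = n - 1 = 55
SE = s/√n = 13/√56 = 1.7372
t = (x̄ - μ₀)/SE = (154.00 - 148)/1.7372 = 3.4538
Critical value: t_{0.005,55} = ±2.668
p-value ≈ 0.0011
Decision: reject H₀

Answer: t = 3.4538, reject H₀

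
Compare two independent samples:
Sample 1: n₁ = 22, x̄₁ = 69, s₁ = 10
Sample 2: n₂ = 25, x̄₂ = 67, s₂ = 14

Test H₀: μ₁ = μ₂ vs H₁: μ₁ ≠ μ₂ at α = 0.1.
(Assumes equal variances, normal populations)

Pooled variance: s²_p = [21×10² + 24×14²]/(45) = 151.2000
s_p = 12.2963
SE = s_p×√(1/n₁ + 1/n₂) = 12.2963×√(1/22 + 1/25) = 3.5945
t = (x̄₁ - x̄₂)/SE = (69 - 67)/3.5945 = 0.5564
df = 45, t-critical = ±1.679
Decision: fail to reject H₀

Answer: t = 0.5564, fail to reject H₀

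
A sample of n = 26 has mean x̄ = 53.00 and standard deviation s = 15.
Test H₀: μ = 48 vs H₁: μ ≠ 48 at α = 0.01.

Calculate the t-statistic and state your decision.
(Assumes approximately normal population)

df = n - 1 = 25
SE = s/√n = 15/√26 = 2.9417
t = (x̄ - μ₀)/SE = (53.00 - 48)/2.9417 = 1.6997
Critical value: t_{0.005,25} = ±2.787
p-value ≈ 0.1016
Decision: fail to reject H₀

Answer: t = 1.6997, fail to reject H₀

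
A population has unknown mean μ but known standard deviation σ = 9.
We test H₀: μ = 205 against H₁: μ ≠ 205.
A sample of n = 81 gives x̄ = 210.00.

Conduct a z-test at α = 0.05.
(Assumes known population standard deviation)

Standard error: SE = σ/√n = 9/√81 = 1.0000
z-statistic: z = (x̄ - μ₀)/SE = (210.00 - 205)/1.0000 = 5.0000
Critical value: ±1.960
p-value < 0.0001
Decision: reject H₀

Answer: z = 5.0000, reject H₀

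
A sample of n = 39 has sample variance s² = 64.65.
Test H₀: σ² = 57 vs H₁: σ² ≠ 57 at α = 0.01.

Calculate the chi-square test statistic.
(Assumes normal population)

Answer: χ² = 43.1000, fail to reject H₀

Derivation:
df = n - 1 = 38
χ² = (n-1)s²/σ₀² = 38×64.65/57 = 43.1000
Critical values: χ²_{0.995,38} = 19.289, χ²_{0.005,38} = 64.181
Rejection region: χ² < 19.289 or χ² > 64.181
Decision: fail to reject H₀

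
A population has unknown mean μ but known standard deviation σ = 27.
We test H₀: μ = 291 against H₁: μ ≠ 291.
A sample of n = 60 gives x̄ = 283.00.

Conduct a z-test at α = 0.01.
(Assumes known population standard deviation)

Standard error: SE = σ/√n = 27/√60 = 3.4857
z-statistic: z = (x̄ - μ₀)/SE = (283.00 - 291)/3.4857 = -2.2951
Critical value: ±2.576
p-value = 0.0217
Decision: fail to reject H₀

Answer: z = -2.2951, fail to reject H₀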